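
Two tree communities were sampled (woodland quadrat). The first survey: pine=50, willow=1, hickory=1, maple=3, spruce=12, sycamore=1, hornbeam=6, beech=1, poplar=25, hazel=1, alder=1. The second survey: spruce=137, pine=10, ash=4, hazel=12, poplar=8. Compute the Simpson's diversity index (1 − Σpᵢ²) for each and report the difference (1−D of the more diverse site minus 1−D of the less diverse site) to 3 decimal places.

The first survey: N=102, proportions 0.490196, 0.009804, 0.009804, 0.029412, 0.117647, 0.009804, 0.058824, 0.009804, 0.245098, 0.009804, 0.009804, giving 1−D = 0.680892 (working shown to 6 dp, full precision carried).
The second survey: N=171, proportions 0.80117, 0.05848, 0.023392, 0.070175, 0.046784, giving 1−D = 0.347047.
Difference = |0.680892 − 0.347047| = 0.333845, i.e. 0.334 to 3 decimal places.

0.334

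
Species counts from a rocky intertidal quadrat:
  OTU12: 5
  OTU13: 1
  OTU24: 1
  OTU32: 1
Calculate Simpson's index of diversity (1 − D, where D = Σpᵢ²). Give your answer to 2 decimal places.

Total N = 5+1+1+1 = 8, so the proportions are 0.625, 0.125, 0.125, 0.125 (working shown to 4 dp, full precision carried).
D = 0.625² + 0.125² + 0.125² + 0.125² = 0.3906 + 0.0156 + 0.0156 + 0.0156 = 0.4375.
So 1 − D = 0.5625, i.e. 0.56 to 2 decimal places.

0.56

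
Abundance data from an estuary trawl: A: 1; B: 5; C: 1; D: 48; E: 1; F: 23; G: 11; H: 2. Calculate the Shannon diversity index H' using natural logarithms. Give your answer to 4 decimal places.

1.3289

Total N = 1+5+1+48+1+23+11+2 = 92, so the proportions are 0.01087, 0.054348, 0.01087, 0.521739, 0.01087, 0.25, 0.119565, 0.021739 (working shown to 6 dp, full precision carried).
Each pᵢ ln pᵢ term: 0.01087×(-4.521789)=-0.049150, 0.054348×(-2.912351)=-0.158280, 0.01087×(-4.521789)=-0.049150, 0.521739×(-0.650588)=-0.339437, 0.01087×(-4.521789)=-0.049150, 0.25×(-1.386294)=-0.346574, 0.119565×(-2.123893)=-0.253944, 0.021739×(-3.828641)=-0.083231.
Sum = -1.328915, so H' = 1.3289.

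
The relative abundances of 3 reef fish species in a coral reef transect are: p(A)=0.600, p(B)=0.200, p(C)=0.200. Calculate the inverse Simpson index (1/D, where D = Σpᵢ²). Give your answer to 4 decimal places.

2.2727

D = 0.6² + 0.2² + 0.2² = 0.3600000 + 0.0400000 + 0.0400000 = 0.4400000 (working shown to 7 dp, full precision carried).
So 1/D = 2.272727, i.e. 2.2727 to 4 decimal places.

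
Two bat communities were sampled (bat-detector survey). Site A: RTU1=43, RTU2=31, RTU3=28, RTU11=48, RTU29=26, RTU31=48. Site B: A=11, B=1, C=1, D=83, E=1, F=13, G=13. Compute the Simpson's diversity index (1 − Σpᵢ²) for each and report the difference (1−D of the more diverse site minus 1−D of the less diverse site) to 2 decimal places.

0.31

Site A: N=224, proportions 0.192, 0.1384, 0.125, 0.2143, 0.1161, 0.2143, giving 1−D = 0.8231 (working shown to 4 dp, full precision carried).
Site B: N=123, proportions 0.0894, 0.0081, 0.0081, 0.6748, 0.0081, 0.1057, 0.1057, giving 1−D = 0.5141.
Difference = |0.8231 − 0.5141| = 0.3090, i.e. 0.31 to 2 decimal places.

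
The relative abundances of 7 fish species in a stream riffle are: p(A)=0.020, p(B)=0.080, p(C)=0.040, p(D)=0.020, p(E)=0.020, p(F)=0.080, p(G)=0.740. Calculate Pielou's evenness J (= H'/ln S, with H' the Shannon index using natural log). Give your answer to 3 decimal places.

0.509

H' = −Σ pᵢ ln pᵢ = −((-0.07824) + (-0.20206) + (-0.12876) + (-0.07824) + (-0.07824) + (-0.20206) + (-0.22282)) = 0.99041 (working shown to 5 dp, full precision carried).
With S = 7 species, ln S = 1.94591, so J = 0.99041/1.94591 = 0.50897, i.e. 0.509 to 3 decimal places.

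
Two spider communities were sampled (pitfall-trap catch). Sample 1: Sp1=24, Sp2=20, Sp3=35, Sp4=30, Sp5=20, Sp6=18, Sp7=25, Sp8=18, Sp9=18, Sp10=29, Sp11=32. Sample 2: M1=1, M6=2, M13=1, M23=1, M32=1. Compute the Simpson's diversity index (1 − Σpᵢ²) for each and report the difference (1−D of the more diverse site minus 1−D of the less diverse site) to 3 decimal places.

Sample 1: N=269, proportions 0.089219, 0.074349, 0.130112, 0.111524, 0.074349, 0.066914, 0.092937, 0.066914, 0.066914, 0.107807, 0.118959, giving 1−D = 0.903774 (working shown to 6 dp, full precision carried).
Sample 2: N=6, proportions 0.166667, 0.333333, 0.166667, 0.166667, 0.166667, giving 1−D = 0.777778.
Difference = |0.903774 − 0.777778| = 0.125996, i.e. 0.126 to 3 decimal places.

0.126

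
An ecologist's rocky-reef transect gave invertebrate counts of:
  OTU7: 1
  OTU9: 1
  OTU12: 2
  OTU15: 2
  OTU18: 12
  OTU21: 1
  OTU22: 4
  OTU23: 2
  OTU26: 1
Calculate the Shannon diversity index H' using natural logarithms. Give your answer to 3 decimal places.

Total N = 1+1+2+2+12+1+4+2+1 = 26, so the proportions are 0.03846, 0.03846, 0.07692, 0.07692, 0.46154, 0.03846, 0.15385, 0.07692, 0.03846 (working shown to 5 dp, full precision carried).
Each pᵢ ln pᵢ term: 0.03846×(-3.25810)=-0.12531, 0.03846×(-3.25810)=-0.12531, 0.07692×(-2.56495)=-0.19730, 0.07692×(-2.56495)=-0.19730, 0.46154×(-0.77319)=-0.35686, 0.03846×(-3.25810)=-0.12531, 0.15385×(-1.87180)=-0.28797, 0.07692×(-2.56495)=-0.19730, 0.03846×(-3.25810)=-0.12531.
Sum = -1.73798, so H' = 1.738.

1.738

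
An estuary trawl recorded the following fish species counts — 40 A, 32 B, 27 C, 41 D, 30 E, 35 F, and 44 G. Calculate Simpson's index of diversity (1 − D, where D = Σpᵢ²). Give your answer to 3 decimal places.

0.853

Total N = 40+32+27+41+30+35+44 = 249, so the proportions are 0.16064, 0.12851, 0.10843, 0.16466, 0.12048, 0.14056, 0.17671 (working shown to 5 dp, full precision carried).
D = 0.16064² + 0.12851² + 0.10843² + 0.16466² + 0.12048² + 0.14056² + 0.17671² = 0.02581 + 0.01652 + 0.01176 + 0.02711 + 0.01452 + 0.01976 + 0.03123 = 0.14669.
So 1 − D = 0.85331, i.e. 0.853 to 3 decimal places.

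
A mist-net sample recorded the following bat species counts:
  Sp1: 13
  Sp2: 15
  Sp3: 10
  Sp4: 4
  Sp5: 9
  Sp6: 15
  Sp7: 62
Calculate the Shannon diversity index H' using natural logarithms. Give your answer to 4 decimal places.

Total N = 13+15+10+4+9+15+62 = 128, so the proportions are 0.101562, 0.117188, 0.078125, 0.03125, 0.070312, 0.117188, 0.484375 (working shown to 6 dp, full precision carried).
Each pᵢ ln pᵢ term: 0.101562×(-2.287081)=-0.232282, 0.117188×(-2.143980)=-0.251248, 0.078125×(-2.549445)=-0.199175, 0.03125×(-3.465736)=-0.108304, 0.070312×(-2.654806)=-0.186666, 0.117188×(-2.143980)=-0.251248, 0.484375×(-0.724896)=-0.351121.
Sum = -1.580044, so H' = 1.5800.

1.5800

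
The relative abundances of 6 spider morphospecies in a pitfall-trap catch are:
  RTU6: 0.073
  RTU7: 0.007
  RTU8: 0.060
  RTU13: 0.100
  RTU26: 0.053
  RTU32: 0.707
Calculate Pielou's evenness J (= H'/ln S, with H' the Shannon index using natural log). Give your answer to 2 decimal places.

H' = −Σ pᵢ ln pᵢ = −((-0.1911) + (-0.0347) + (-0.1688) + (-0.2303) + (-0.1557) + (-0.2451)) = 1.0257 (working shown to 4 dp, full precision carried).
With S = 6 species, ln S = 1.7918, so J = 1.0257/1.7918 = 0.5724, i.e. 0.57 to 2 decimal places.

0.57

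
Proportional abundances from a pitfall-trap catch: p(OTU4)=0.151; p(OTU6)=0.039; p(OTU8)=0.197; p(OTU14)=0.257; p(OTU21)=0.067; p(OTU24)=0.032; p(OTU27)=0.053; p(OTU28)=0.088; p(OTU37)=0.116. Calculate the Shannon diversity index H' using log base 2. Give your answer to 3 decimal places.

Each pᵢ log₂ pᵢ term (working shown to 5 dp, full precision carried): 0.151×(-2.72738)=-0.41183, 0.039×(-4.68038)=-0.18253, 0.197×(-2.34373)=-0.46172, 0.257×(-1.96016)=-0.50376, 0.067×(-3.89970)=-0.26128, 0.032×(-4.96578)=-0.15891, 0.053×(-4.23786)=-0.22461, 0.088×(-3.50635)=-0.30856, 0.116×(-3.10780)=-0.36051.
Sum = -2.87370, so H' = 2.874.

2.874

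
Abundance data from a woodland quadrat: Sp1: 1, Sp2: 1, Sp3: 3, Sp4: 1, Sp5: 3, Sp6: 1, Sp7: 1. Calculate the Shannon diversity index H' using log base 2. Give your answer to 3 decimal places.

Total N = 1+1+3+1+3+1+1 = 11, so the proportions are 0.09091, 0.09091, 0.27273, 0.09091, 0.27273, 0.09091, 0.09091 (working shown to 5 dp, full precision carried).
Each pᵢ log₂ pᵢ term: 0.09091×(-3.45943)=-0.31449, 0.09091×(-3.45943)=-0.31449, 0.27273×(-1.87447)=-0.51122, 0.09091×(-3.45943)=-0.31449, 0.27273×(-1.87447)=-0.51122, 0.09091×(-3.45943)=-0.31449, 0.09091×(-3.45943)=-0.31449.
Sum = -2.59491, so H' = 2.595.

2.595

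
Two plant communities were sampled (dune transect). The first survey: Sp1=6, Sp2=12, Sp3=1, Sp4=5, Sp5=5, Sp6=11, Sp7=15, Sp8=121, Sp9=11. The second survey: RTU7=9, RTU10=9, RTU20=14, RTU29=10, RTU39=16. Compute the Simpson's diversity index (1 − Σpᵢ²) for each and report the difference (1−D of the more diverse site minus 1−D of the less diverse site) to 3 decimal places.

0.226

The first survey: N=187, proportions 0.03209, 0.06417, 0.00535, 0.02674, 0.02674, 0.05882, 0.08021, 0.64706, 0.05882, giving 1−D = 0.56135 (working shown to 5 dp, full precision carried).
The second survey: N=58, proportions 0.15517, 0.15517, 0.24138, 0.17241, 0.27586, giving 1−D = 0.78775.
Difference = |0.56135 − 0.78775| = 0.22640, i.e. 0.226 to 3 decimal places.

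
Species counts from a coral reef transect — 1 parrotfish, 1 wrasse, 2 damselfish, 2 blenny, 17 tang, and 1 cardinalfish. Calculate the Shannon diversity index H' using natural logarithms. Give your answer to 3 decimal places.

Total N = 1+1+2+2+17+1 = 24, so the proportions are 0.04167, 0.04167, 0.08333, 0.08333, 0.70833, 0.04167 (working shown to 5 dp, full precision carried).
Each pᵢ ln pᵢ term: 0.04167×(-3.17805)=-0.13242, 0.04167×(-3.17805)=-0.13242, 0.08333×(-2.48491)=-0.20708, 0.08333×(-2.48491)=-0.20708, 0.70833×(-0.34484)=-0.24426, 0.04167×(-3.17805)=-0.13242.
Sum = -1.05567, so H' = 1.056.

1.056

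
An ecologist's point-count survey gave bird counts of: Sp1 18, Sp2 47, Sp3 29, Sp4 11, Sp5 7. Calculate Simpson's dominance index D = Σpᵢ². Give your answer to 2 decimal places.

0.28

Total N = 18+47+29+11+7 = 112, so the proportions are 0.1607, 0.4196, 0.2589, 0.0982, 0.0625 (working shown to 4 dp, full precision carried).
D = 0.1607² + 0.4196² + 0.2589² + 0.0982² + 0.0625² = 0.0258 + 0.1761 + 0.0670 + 0.0096 + 0.0039 = 0.2825.
To 2 decimal places, D = 0.28.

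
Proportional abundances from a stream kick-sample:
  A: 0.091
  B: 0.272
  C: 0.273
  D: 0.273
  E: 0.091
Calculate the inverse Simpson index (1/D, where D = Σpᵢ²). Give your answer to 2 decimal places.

4.17

D = 0.091² + 0.272² + 0.273² + 0.273² + 0.091² = 0.008281 + 0.073984 + 0.074529 + 0.074529 + 0.008281 = 0.239604 (working shown to 6 dp, full precision carried).
So 1/D = 4.1736, i.e. 4.17 to 2 decimal places.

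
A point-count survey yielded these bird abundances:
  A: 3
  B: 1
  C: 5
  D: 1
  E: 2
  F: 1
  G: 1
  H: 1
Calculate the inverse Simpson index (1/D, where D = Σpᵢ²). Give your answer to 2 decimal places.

Total N = 3+1+5+1+2+1+1+1 = 15, so the proportions are 0.2, 0.066667, 0.333333, 0.066667, 0.133333, 0.066667, 0.066667, 0.066667 (working shown to 6 dp, full precision carried).
D = 0.2² + 0.066667² + 0.333333² + 0.066667² + 0.133333² + 0.066667² + 0.066667² + 0.066667² = 0.040000 + 0.004444 + 0.111111 + 0.004444 + 0.017778 + 0.004444 + 0.004444 + 0.004444 = 0.191111.
So 1/D = 5.2326, i.e. 5.23 to 2 decimal places.

5.23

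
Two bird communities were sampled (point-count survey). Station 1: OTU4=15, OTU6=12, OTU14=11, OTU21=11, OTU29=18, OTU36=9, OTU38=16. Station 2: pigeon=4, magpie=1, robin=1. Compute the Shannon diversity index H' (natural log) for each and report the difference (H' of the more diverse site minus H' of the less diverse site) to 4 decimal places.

Station 1: N=92, proportions 0.163043, 0.130435, 0.119565, 0.119565, 0.195652, 0.097826, 0.173913, giving H' = 1.920088 (working shown to 6 dp, full precision carried).
Station 2: N=6, proportions 0.666667, 0.166667, 0.166667, giving H' = 0.867563.
Difference = |1.920088 − 0.867563| = 1.052525, i.e. 1.0525 to 4 decimal places.

1.0525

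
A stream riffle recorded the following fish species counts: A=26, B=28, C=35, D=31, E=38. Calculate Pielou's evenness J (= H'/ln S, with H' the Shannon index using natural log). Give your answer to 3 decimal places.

0.994

Total N = 26+28+35+31+38 = 158, so the proportions are 0.16456, 0.17722, 0.22152, 0.1962, 0.24051 (working shown to 5 dp, full precision carried).
H' = −Σ pᵢ ln pᵢ = −((-0.29694) + (-0.30665) + (-0.33388) + (-0.31954) + (-0.34272)) = 1.59974.
With S = 5 species, ln S = 1.60944, so J = 1.59974/1.60944 = 0.99397, i.e. 0.994 to 3 decimal places.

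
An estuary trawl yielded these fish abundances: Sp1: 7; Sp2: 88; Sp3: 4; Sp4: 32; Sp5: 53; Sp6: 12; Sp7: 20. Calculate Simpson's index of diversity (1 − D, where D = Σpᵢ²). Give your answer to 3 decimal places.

0.739

Total N = 7+88+4+32+53+12+20 = 216, so the proportions are 0.03241, 0.40741, 0.01852, 0.14815, 0.24537, 0.05556, 0.09259 (working shown to 5 dp, full precision carried).
D = 0.03241² + 0.40741² + 0.01852² + 0.14815² + 0.24537² + 0.05556² + 0.09259² = 0.00105 + 0.16598 + 0.00034 + 0.02195 + 0.06021 + 0.00309 + 0.00857 = 0.26119.
So 1 − D = 0.73881, i.e. 0.739 to 3 decimal places.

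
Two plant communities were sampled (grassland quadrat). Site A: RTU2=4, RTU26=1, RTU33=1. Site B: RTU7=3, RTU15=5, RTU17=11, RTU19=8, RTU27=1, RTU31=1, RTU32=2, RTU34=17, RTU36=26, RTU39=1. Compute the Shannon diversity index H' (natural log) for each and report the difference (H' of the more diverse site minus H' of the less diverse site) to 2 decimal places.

0.94

Site A: N=6, proportions 0.6667, 0.1667, 0.1667, giving H' = 0.8676 (working shown to 4 dp, full precision carried).
Site B: N=75, proportions 0.04, 0.0667, 0.1467, 0.1067, 0.0133, 0.0133, 0.0267, 0.2267, 0.3467, 0.0133, giving H' = 1.8026.
Difference = |0.8676 − 1.8026| = 0.9350, i.e. 0.94 to 2 decimal places.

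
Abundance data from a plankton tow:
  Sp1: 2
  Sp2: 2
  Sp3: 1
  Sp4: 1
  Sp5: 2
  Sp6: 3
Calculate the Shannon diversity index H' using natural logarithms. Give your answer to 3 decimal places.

Total N = 2+2+1+1+2+3 = 11, so the proportions are 0.18182, 0.18182, 0.09091, 0.09091, 0.18182, 0.27273 (working shown to 5 dp, full precision carried).
Each pᵢ ln pᵢ term: 0.18182×(-1.70475)=-0.30995, 0.18182×(-1.70475)=-0.30995, 0.09091×(-2.39790)=-0.21799, 0.09091×(-2.39790)=-0.21799, 0.18182×(-1.70475)=-0.30995, 0.27273×(-1.29928)=-0.35435.
Sum = -1.72019, so H' = 1.720.

1.720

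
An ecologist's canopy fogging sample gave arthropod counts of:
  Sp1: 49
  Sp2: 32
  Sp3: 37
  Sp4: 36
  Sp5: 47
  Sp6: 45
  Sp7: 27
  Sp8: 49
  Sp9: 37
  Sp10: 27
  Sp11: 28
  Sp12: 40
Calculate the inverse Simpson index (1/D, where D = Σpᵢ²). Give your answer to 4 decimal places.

Total N = 49+32+37+36+47+45+27+49+37+27+28+40 = 454, so the proportions are 0.107929515, 0.070484581, 0.081497797, 0.079295154, 0.103524229, 0.099118943, 0.059471366, 0.107929515, 0.081497797, 0.059471366, 0.061674009, 0.088105727 (working shown to 9 dp, full precision carried).
D = 0.107929515² + 0.070484581² + 0.081497797² + 0.079295154² + 0.103524229² + 0.099118943² + 0.059471366² + 0.107929515² + 0.081497797² + 0.059471366² + 0.061674009² + 0.088105727² = 0.011648780 + 0.004968076 + 0.006641891 + 0.006287721 + 0.010717266 + 0.009824565 + 0.003536843 + 0.011648780 + 0.006641891 + 0.003536843 + 0.003803683 + 0.007762619 = 0.087018960.
So 1/D = 11.491748, i.e. 11.4917 to 4 decimal places.

11.4917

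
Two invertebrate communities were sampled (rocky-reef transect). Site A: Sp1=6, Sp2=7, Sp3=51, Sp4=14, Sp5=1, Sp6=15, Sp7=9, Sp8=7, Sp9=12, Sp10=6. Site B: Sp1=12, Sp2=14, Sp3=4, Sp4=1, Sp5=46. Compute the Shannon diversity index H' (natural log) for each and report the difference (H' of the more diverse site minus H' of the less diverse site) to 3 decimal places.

0.794

Site A: N=128, proportions 0.04688, 0.05469, 0.39844, 0.10938, 0.00781, 0.11719, 0.07031, 0.05469, 0.09375, 0.04688, giving H' = 1.91118 (working shown to 5 dp, full precision carried).
Site B: N=77, proportions 0.15584, 0.18182, 0.05195, 0.01299, 0.5974, giving H' = 1.11746.
Difference = |1.91118 − 1.11746| = 0.79372, i.e. 0.794 to 3 decimal places.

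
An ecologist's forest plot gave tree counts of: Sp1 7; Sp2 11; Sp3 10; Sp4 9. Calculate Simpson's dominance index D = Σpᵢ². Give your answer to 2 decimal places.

Total N = 7+11+10+9 = 37, so the proportions are 0.1892, 0.2973, 0.2703, 0.2432 (working shown to 4 dp, full precision carried).
D = 0.1892² + 0.2973² + 0.2703² + 0.2432² = 0.0358 + 0.0884 + 0.0730 + 0.0592 = 0.2564.
To 2 decimal places, D = 0.26.

0.26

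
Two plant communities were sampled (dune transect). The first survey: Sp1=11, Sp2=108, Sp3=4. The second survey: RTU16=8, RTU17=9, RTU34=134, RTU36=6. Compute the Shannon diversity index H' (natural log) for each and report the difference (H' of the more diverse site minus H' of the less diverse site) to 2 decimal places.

0.13

The first survey: N=123, proportions 0.0894, 0.878, 0.0325, giving H' = 0.4415 (working shown to 4 dp, full precision carried).
The second survey: N=157, proportions 0.051, 0.0573, 0.8535, 0.0382, giving H' = 0.5755.
Difference = |0.4415 − 0.5755| = 0.1340, i.e. 0.13 to 2 decimal places.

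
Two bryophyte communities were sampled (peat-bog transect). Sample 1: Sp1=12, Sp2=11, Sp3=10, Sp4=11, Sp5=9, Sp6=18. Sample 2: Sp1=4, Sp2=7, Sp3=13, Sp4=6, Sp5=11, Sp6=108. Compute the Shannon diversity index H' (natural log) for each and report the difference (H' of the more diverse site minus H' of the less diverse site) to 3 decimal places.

Sample 1: N=71, proportions 0.169014, 0.15493, 0.140845, 0.15493, 0.126761, 0.253521, giving H' = 1.764086 (working shown to 6 dp, full precision carried).
Sample 2: N=149, proportions 0.026846, 0.04698, 0.087248, 0.040268, 0.073826, 0.724832, giving H' = 1.008587.
Difference = |1.764086 − 1.008587| = 0.755499, i.e. 0.755 to 3 decimal places.

0.755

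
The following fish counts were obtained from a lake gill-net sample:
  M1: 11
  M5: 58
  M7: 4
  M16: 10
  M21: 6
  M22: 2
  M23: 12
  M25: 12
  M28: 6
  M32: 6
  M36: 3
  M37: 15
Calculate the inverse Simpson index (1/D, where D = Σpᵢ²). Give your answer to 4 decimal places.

4.9646

Total N = 11+58+4+10+6+2+12+12+6+6+3+15 = 145, so the proportions are 0.07586207, 0.4, 0.02758621, 0.06896552, 0.04137931, 0.0137931, 0.08275862, 0.08275862, 0.04137931, 0.04137931, 0.02068966, 0.10344828 (working shown to 8 dp, full precision carried).
D = 0.07586207² + 0.4² + 0.02758621² + 0.06896552² + 0.04137931² + 0.0137931² + 0.08275862² + 0.08275862² + 0.04137931² + 0.04137931² + 0.02068966² + 0.10344828² = 0.00575505 + 0.16000000 + 0.00076100 + 0.00475624 + 0.00171225 + 0.00019025 + 0.00684899 + 0.00684899 + 0.00171225 + 0.00171225 + 0.00042806 + 0.01070155 = 0.20142687.
So 1/D = 4.964581, i.e. 4.9646 to 4 decimal places.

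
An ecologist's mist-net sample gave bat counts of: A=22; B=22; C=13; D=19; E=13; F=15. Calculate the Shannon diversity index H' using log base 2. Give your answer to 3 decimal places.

2.549

Total N = 22+22+13+19+13+15 = 104, so the proportions are 0.21154, 0.21154, 0.125, 0.18269, 0.125, 0.14423 (working shown to 5 dp, full precision carried).
Each pᵢ log₂ pᵢ term: 0.21154×(-2.24101)=-0.47406, 0.21154×(-2.24101)=-0.47406, 0.125×(-3.00000)=-0.37500, 0.18269×(-2.45251)=-0.44806, 0.125×(-3.00000)=-0.37500, 0.14423×(-2.79355)=-0.40292.
Sum = -2.54909, so H' = 2.549.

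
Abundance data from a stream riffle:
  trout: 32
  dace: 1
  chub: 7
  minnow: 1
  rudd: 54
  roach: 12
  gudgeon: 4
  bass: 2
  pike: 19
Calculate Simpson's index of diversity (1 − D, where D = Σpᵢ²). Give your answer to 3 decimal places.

0.741

Total N = 32+1+7+1+54+12+4+2+19 = 132, so the proportions are 0.24242, 0.00758, 0.05303, 0.00758, 0.40909, 0.09091, 0.0303, 0.01515, 0.14394 (working shown to 5 dp, full precision carried).
D = 0.24242² + 0.00758² + 0.05303² + 0.00758² + 0.40909² + 0.09091² + 0.0303² + 0.01515² + 0.14394² = 0.05877 + 0.00006 + 0.00281 + 0.00006 + 0.16736 + 0.00826 + 0.00092 + 0.00023 + 0.02072 = 0.25918.
So 1 − D = 0.74082, i.e. 0.741 to 3 decimal places.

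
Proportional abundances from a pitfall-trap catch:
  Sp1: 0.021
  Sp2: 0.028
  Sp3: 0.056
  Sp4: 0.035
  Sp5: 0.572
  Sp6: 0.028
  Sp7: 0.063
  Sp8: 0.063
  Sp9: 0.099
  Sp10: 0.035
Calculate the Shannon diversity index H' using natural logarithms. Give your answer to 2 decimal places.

1.57

Each pᵢ ln pᵢ term (working shown to 4 dp, full precision carried): 0.021×(-3.8632)=-0.0811, 0.028×(-3.5756)=-0.1001, 0.056×(-2.8824)=-0.1614, 0.035×(-3.3524)=-0.1173, 0.572×(-0.5586)=-0.3195, 0.028×(-3.5756)=-0.1001, 0.063×(-2.7646)=-0.1742, 0.063×(-2.7646)=-0.1742, 0.099×(-2.3126)=-0.2290, 0.035×(-3.3524)=-0.1173.
Sum = -1.5743, so H' = 1.57.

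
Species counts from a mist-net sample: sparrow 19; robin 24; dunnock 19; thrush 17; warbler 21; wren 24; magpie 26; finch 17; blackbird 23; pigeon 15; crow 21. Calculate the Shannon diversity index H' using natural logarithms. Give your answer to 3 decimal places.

2.385

Total N = 19+24+19+17+21+24+26+17+23+15+21 = 226, so the proportions are 0.08407, 0.10619, 0.08407, 0.07522, 0.09292, 0.10619, 0.11504, 0.07522, 0.10177, 0.06637, 0.09292 (working shown to 5 dp, full precision carried).
Each pᵢ ln pᵢ term: 0.08407×(-2.47610)=-0.20817, 0.10619×(-2.24248)=-0.23814, 0.08407×(-2.47610)=-0.20817, 0.07522×(-2.58732)=-0.19462, 0.09292×(-2.37601)=-0.22078, 0.10619×(-2.24248)=-0.23814, 0.11504×(-2.16244)=-0.24878, 0.07522×(-2.58732)=-0.19462, 0.10177×(-2.28504)=-0.23255, 0.06637×(-2.71248)=-0.18003, 0.09292×(-2.37601)=-0.22078.
Sum = -2.38477, so H' = 2.385.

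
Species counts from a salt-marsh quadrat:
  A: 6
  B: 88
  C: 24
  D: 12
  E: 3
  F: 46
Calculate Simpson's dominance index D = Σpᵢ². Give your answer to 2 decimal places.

Total N = 6+88+24+12+3+46 = 179, so the proportions are 0.0335, 0.4916, 0.1341, 0.067, 0.0168, 0.257 (working shown to 4 dp, full precision carried).
D = 0.0335² + 0.4916² + 0.1341² + 0.067² + 0.0168² + 0.257² = 0.0011 + 0.2417 + 0.0180 + 0.0045 + 0.0003 + 0.0660 = 0.3316.
To 2 decimal places, D = 0.33.

0.33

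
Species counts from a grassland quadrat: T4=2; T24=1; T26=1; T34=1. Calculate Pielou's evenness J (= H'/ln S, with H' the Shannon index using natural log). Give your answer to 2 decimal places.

Total N = 2+1+1+1 = 5, so the proportions are 0.4, 0.2, 0.2, 0.2 (working shown to 4 dp, full precision carried).
H' = −Σ pᵢ ln pᵢ = −((-0.3665) + (-0.3219) + (-0.3219) + (-0.3219)) = 1.3322.
With S = 4 species, ln S = 1.3863, so J = 1.3322/1.3863 = 0.9610, i.e. 0.96 to 2 decimal places.

0.96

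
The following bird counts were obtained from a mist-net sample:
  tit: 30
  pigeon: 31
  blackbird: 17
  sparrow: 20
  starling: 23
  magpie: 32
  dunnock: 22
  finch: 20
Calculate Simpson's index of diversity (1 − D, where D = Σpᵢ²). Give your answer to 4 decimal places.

0.8688

Total N = 30+31+17+20+23+32+22+20 = 195, so the proportions are 0.1538462, 0.1589744, 0.0871795, 0.1025641, 0.1179487, 0.1641026, 0.1128205, 0.1025641 (working shown to 7 dp, full precision carried).
D = 0.1538462² + 0.1589744² + 0.0871795² + 0.1025641² + 0.1179487² + 0.1641026² + 0.1128205² + 0.1025641² = 0.0236686 + 0.0252728 + 0.0076003 + 0.0105194 + 0.0139119 + 0.0269297 + 0.0127285 + 0.0105194 = 0.1311506.
So 1 − D = 0.8688494, i.e. 0.8688 to 4 decimal places.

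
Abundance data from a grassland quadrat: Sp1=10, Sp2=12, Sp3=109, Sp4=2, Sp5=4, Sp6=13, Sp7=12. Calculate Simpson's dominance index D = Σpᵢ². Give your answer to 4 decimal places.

0.4747

Total N = 10+12+109+2+4+13+12 = 162, so the proportions are 0.061728, 0.074074, 0.67284, 0.012346, 0.024691, 0.080247, 0.074074 (working shown to 6 dp, full precision carried).
D = 0.061728² + 0.074074² + 0.67284² + 0.012346² + 0.024691² + 0.080247² + 0.074074² = 0.003810 + 0.005487 + 0.452713 + 0.000152 + 0.000610 + 0.006440 + 0.005487 = 0.474699.
To 4 decimal places, D = 0.4747.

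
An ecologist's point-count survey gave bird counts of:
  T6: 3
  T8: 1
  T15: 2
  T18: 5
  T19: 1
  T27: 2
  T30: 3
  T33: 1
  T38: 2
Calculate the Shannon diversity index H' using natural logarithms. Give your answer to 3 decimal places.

Total N = 3+1+2+5+1+2+3+1+2 = 20, so the proportions are 0.15, 0.05, 0.1, 0.25, 0.05, 0.1, 0.15, 0.05, 0.1 (working shown to 5 dp, full precision carried).
Each pᵢ ln pᵢ term: 0.15×(-1.89712)=-0.28457, 0.05×(-2.99573)=-0.14979, 0.1×(-2.30259)=-0.23026, 0.25×(-1.38629)=-0.34657, 0.05×(-2.99573)=-0.14979, 0.1×(-2.30259)=-0.23026, 0.15×(-1.89712)=-0.28457, 0.05×(-2.99573)=-0.14979, 0.1×(-2.30259)=-0.23026.
Sum = -2.05584, so H' = 2.056.

2.056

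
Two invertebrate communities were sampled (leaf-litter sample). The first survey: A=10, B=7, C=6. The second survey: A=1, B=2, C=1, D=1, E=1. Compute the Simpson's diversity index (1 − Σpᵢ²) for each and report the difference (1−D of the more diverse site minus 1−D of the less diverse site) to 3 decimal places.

0.127

The first survey: N=23, proportions 0.434783, 0.304348, 0.26087, giving 1−D = 0.650284 (working shown to 6 dp, full precision carried).
The second survey: N=6, proportions 0.166667, 0.333333, 0.166667, 0.166667, 0.166667, giving 1−D = 0.777778.
Difference = |0.650284 − 0.777778| = 0.127494, i.e. 0.127 to 3 decimal places.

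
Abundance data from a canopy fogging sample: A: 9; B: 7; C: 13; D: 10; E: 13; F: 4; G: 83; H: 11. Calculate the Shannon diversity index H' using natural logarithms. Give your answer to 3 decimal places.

1.532

Total N = 9+7+13+10+13+4+83+11 = 150, so the proportions are 0.06, 0.04667, 0.08667, 0.06667, 0.08667, 0.02667, 0.55333, 0.07333 (working shown to 5 dp, full precision carried).
Each pᵢ ln pᵢ term: 0.06×(-2.81341)=-0.16880, 0.04667×(-3.06473)=-0.14302, 0.08667×(-2.44569)=-0.21196, 0.06667×(-2.70805)=-0.18054, 0.08667×(-2.44569)=-0.21196, 0.02667×(-3.62434)=-0.09665, 0.55333×(-0.59179)=-0.32746, 0.07333×(-2.61274)=-0.19160.
Sum = -1.53199, so H' = 1.532.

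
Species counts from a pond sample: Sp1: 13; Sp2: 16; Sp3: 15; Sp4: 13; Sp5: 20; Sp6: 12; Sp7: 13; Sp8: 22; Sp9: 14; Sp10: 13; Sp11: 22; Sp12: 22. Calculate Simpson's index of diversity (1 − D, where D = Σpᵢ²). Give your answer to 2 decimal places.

Total N = 13+16+15+13+20+12+13+22+14+13+22+22 = 195, so the proportions are 0.0667, 0.0821, 0.0769, 0.0667, 0.1026, 0.0615, 0.0667, 0.1128, 0.0718, 0.0667, 0.1128, 0.1128 (working shown to 4 dp, full precision carried).
D = 0.0667² + 0.0821² + 0.0769² + 0.0667² + 0.1026² + 0.0615² + 0.0667² + 0.1128² + 0.0718² + 0.0667² + 0.1128² + 0.1128² = 0.0044 + 0.0067 + 0.0059 + 0.0044 + 0.0105 + 0.0038 + 0.0044 + 0.0127 + 0.0052 + 0.0044 + 0.0127 + 0.0127 = 0.0881.
So 1 − D = 0.9119, i.e. 0.91 to 2 decimal places.

0.91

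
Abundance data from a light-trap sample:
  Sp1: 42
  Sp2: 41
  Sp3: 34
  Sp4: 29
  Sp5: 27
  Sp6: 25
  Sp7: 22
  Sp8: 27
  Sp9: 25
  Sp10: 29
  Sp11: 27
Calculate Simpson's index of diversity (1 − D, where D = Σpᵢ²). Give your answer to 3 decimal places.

0.905

Total N = 42+41+34+29+27+25+22+27+25+29+27 = 328, so the proportions are 0.12805, 0.125, 0.10366, 0.08841, 0.08232, 0.07622, 0.06707, 0.08232, 0.07622, 0.08841, 0.08232 (working shown to 5 dp, full precision carried).
D = 0.12805² + 0.125² + 0.10366² + 0.08841² + 0.08232² + 0.07622² + 0.06707² + 0.08232² + 0.07622² + 0.08841² + 0.08232² = 0.01640 + 0.01562 + 0.01075 + 0.00782 + 0.00678 + 0.00581 + 0.00450 + 0.00678 + 0.00581 + 0.00782 + 0.00678 = 0.09485.
So 1 − D = 0.90515, i.e. 0.905 to 3 decimal places.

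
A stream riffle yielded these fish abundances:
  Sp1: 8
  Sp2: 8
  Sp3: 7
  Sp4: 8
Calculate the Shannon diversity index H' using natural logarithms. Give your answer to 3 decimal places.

Total N = 8+8+7+8 = 31, so the proportions are 0.25806, 0.25806, 0.22581, 0.25806 (working shown to 5 dp, full precision carried).
Each pᵢ ln pᵢ term: 0.25806×(-1.35455)=-0.34956, 0.25806×(-1.35455)=-0.34956, 0.22581×(-1.48808)=-0.33602, 0.25806×(-1.35455)=-0.34956.
Sum = -1.38470, so H' = 1.385.

1.385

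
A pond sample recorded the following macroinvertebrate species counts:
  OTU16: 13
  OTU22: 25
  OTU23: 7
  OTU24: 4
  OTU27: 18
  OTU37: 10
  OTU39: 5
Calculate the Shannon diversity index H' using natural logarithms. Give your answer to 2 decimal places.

1.77

Total N = 13+25+7+4+18+10+5 = 82, so the proportions are 0.1585, 0.3049, 0.0854, 0.0488, 0.2195, 0.122, 0.061 (working shown to 4 dp, full precision carried).
Each pᵢ ln pᵢ term: 0.1585×(-1.8418)=-0.2920, 0.3049×(-1.1878)=-0.3621, 0.0854×(-2.4608)=-0.2101, 0.0488×(-3.0204)=-0.1473, 0.2195×(-1.5163)=-0.3329, 0.122×(-2.1041)=-0.2566, 0.061×(-2.7973)=-0.1706.
Sum = -1.7716, so H' = 1.77.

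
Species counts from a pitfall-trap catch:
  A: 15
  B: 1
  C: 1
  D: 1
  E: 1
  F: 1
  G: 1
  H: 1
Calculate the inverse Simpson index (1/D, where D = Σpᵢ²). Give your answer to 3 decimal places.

2.086

Total N = 15+1+1+1+1+1+1+1 = 22, so the proportions are 0.681818, 0.045455, 0.045455, 0.045455, 0.045455, 0.045455, 0.045455, 0.045455 (working shown to 6 dp, full precision carried).
D = 0.681818² + 0.045455² + 0.045455² + 0.045455² + 0.045455² + 0.045455² + 0.045455² + 0.045455² = 0.464876 + 0.002066 + 0.002066 + 0.002066 + 0.002066 + 0.002066 + 0.002066 + 0.002066 = 0.479339.
So 1/D = 2.08621, i.e. 2.086 to 3 decimal places.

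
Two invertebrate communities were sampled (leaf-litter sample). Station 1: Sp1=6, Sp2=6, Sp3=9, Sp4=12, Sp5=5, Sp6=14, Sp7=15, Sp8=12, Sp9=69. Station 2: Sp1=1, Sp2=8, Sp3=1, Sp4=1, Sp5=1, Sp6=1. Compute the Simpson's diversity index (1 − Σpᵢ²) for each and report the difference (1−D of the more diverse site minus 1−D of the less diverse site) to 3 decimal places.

Station 1: N=148, proportions 0.04054, 0.04054, 0.06081, 0.08108, 0.03378, 0.09459, 0.10135, 0.08108, 0.46622, giving 1−D = 0.74215 (working shown to 5 dp, full precision carried).
Station 2: N=13, proportions 0.07692, 0.61538, 0.07692, 0.07692, 0.07692, 0.07692, giving 1−D = 0.59172.
Difference = |0.74215 − 0.59172| = 0.15043, i.e. 0.150 to 3 decimal places.

0.150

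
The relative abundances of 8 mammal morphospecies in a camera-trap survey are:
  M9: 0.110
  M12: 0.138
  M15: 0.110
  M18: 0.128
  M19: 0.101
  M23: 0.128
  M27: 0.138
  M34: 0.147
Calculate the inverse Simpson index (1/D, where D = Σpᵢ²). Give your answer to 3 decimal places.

7.882

D = 0.11² + 0.138² + 0.11² + 0.128² + 0.101² + 0.128² + 0.138² + 0.147² = 0.0121000 + 0.0190440 + 0.0121000 + 0.0163840 + 0.0102010 + 0.0163840 + 0.0190440 + 0.0216090 = 0.1268660 (working shown to 7 dp, full precision carried).
So 1/D = 7.88233, i.e. 7.882 to 3 decimal places.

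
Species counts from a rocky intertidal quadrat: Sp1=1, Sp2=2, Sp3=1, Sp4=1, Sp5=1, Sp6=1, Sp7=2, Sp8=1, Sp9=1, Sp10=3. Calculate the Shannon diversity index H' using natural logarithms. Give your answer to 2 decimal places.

2.21

Total N = 1+2+1+1+1+1+2+1+1+3 = 14, so the proportions are 0.0714, 0.1429, 0.0714, 0.0714, 0.0714, 0.0714, 0.1429, 0.0714, 0.0714, 0.2143 (working shown to 4 dp, full precision carried).
Each pᵢ ln pᵢ term: 0.0714×(-2.6391)=-0.1885, 0.1429×(-1.9459)=-0.2780, 0.0714×(-2.6391)=-0.1885, 0.0714×(-2.6391)=-0.1885, 0.0714×(-2.6391)=-0.1885, 0.0714×(-2.6391)=-0.1885, 0.1429×(-1.9459)=-0.2780, 0.0714×(-2.6391)=-0.1885, 0.0714×(-2.6391)=-0.1885, 0.2143×(-1.5404)=-0.3301.
Sum = -2.2056, so H' = 2.21.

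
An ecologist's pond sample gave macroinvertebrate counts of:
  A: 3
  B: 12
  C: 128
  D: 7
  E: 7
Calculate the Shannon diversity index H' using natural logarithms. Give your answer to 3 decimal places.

0.716

Total N = 3+12+128+7+7 = 157, so the proportions are 0.01911, 0.07643, 0.81529, 0.04459, 0.04459 (working shown to 5 dp, full precision carried).
Each pᵢ ln pᵢ term: 0.01911×(-3.95763)=-0.07562, 0.07643×(-2.57134)=-0.19654, 0.81529×(-0.20422)=-0.16649, 0.04459×(-3.11034)=-0.13868, 0.04459×(-3.11034)=-0.13868.
Sum = -0.71601, so H' = 0.716.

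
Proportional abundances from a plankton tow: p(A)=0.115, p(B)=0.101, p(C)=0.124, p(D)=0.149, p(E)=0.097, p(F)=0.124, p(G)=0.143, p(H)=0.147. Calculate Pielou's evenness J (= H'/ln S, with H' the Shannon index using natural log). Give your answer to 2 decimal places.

H' = −Σ pᵢ ln pᵢ = −((-0.2487) + (-0.2316) + (-0.2588) + (-0.2837) + (-0.2263) + (-0.2588) + (-0.2781) + (-0.2818)) = 2.0679 (working shown to 4 dp, full precision carried).
With S = 8 species, ln S = 2.0794, so J = 2.0679/2.0794 = 0.9945, i.e. 0.99 to 2 decimal places.

0.99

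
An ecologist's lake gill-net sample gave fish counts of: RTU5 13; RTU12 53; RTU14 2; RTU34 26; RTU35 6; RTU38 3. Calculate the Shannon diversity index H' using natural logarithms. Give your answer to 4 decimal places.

1.2958

Total N = 13+53+2+26+6+3 = 103, so the proportions are 0.126214, 0.514563, 0.019417, 0.252427, 0.058252, 0.029126 (working shown to 6 dp, full precision carried).
Each pᵢ ln pᵢ term: 0.126214×(-2.069780)=-0.261234, 0.514563×(-0.664437)=-0.341895, 0.019417×(-3.941582)=-0.076536, 0.252427×(-1.376632)=-0.347499, 0.058252×(-2.842970)=-0.165610, 0.029126×(-3.536117)=-0.102994.
Sum = -1.295768, so H' = 1.2958.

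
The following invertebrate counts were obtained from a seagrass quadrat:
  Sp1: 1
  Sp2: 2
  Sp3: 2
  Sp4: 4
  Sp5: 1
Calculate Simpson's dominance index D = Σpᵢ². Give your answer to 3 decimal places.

Total N = 1+2+2+4+1 = 10, so the proportions are 0.1, 0.2, 0.2, 0.4, 0.1 (working shown to 5 dp, full precision carried).
D = 0.1² + 0.2² + 0.2² + 0.4² + 0.1² = 0.01000 + 0.04000 + 0.04000 + 0.16000 + 0.01000 = 0.26000.
To 3 decimal places, D = 0.260.

0.260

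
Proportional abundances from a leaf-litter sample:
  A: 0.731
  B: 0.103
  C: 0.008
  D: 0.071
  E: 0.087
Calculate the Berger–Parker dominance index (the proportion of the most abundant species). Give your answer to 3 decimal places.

The largest proportion is 0.731, i.e. d = 0.731 to 3 decimal places.

0.731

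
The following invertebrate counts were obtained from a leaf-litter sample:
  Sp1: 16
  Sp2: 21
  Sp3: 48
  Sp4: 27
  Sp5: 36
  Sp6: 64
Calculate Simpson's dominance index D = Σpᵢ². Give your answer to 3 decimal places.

Total N = 16+21+48+27+36+64 = 212, so the proportions are 0.07547, 0.09906, 0.22642, 0.12736, 0.16981, 0.30189 (working shown to 5 dp, full precision carried).
D = 0.07547² + 0.09906² + 0.22642² + 0.12736² + 0.16981² + 0.30189² = 0.00570 + 0.00981 + 0.05126 + 0.01622 + 0.02884 + 0.09114 = 0.20296.
To 3 decimal places, D = 0.203.

0.203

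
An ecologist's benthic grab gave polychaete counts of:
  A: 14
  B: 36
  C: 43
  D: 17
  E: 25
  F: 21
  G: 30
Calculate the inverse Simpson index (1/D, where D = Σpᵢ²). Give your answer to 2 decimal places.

Total N = 14+36+43+17+25+21+30 = 186, so the proportions are 0.075269, 0.193548, 0.231183, 0.091398, 0.134409, 0.112903, 0.16129 (working shown to 6 dp, full precision carried).
D = 0.075269² + 0.193548² + 0.231183² + 0.091398² + 0.134409² + 0.112903² + 0.16129² = 0.005665 + 0.037461 + 0.053445 + 0.008354 + 0.018066 + 0.012747 + 0.026015 = 0.161753.
So 1/D = 6.1823, i.e. 6.18 to 2 decimal places.

6.18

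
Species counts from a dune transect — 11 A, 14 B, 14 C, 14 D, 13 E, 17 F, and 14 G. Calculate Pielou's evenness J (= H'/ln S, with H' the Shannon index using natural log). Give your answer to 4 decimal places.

0.9964

Total N = 11+14+14+14+13+17+14 = 97, so the proportions are 0.113402, 0.14433, 0.14433, 0.14433, 0.134021, 0.175258, 0.14433 (working shown to 6 dp, full precision carried).
H' = −Σ pᵢ ln pᵢ = −((-0.246855) + (-0.279373) + (-0.279373) + (-0.279373) + (-0.269349) + (-0.305211) + (-0.279373)) = 1.938907.
With S = 7 species, ln S = 1.945910, so J = 1.938907/1.945910 = 0.996401, i.e. 0.9964 to 4 decimal places.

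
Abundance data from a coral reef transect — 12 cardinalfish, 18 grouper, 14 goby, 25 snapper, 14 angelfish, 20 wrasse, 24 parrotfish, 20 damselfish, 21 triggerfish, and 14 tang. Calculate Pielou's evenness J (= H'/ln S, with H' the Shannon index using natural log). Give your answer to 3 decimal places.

Total N = 12+18+14+25+14+20+24+20+21+14 = 182, so the proportions are 0.06593, 0.0989, 0.07692, 0.13736, 0.07692, 0.10989, 0.13187, 0.10989, 0.11538, 0.07692 (working shown to 5 dp, full precision carried).
H' = −Σ pᵢ ln pᵢ = −((-0.17928) + (-0.22882) + (-0.19730) + (-0.27268) + (-0.19730) + (-0.24267) + (-0.26716) + (-0.24267) + (-0.24917) + (-0.19730)) = 2.27436.
With S = 10 species, ln S = 2.30259, so J = 2.27436/2.30259 = 0.98774, i.e. 0.988 to 3 decimal places.

0.988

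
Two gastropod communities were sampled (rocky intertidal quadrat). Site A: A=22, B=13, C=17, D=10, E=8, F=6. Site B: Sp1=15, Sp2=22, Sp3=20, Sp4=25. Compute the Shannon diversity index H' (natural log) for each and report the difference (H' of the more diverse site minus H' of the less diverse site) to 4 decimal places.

Site A: N=76, proportions 0.289474, 0.171053, 0.223684, 0.131579, 0.105263, 0.078947, giving H' = 1.700156 (working shown to 6 dp, full precision carried).
Site B: N=82, proportions 0.182927, 0.268293, 0.243902, 0.304878, giving H' = 1.370009.
Difference = |1.700156 − 1.370009| = 0.330147, i.e. 0.3301 to 4 decimal places.

0.3301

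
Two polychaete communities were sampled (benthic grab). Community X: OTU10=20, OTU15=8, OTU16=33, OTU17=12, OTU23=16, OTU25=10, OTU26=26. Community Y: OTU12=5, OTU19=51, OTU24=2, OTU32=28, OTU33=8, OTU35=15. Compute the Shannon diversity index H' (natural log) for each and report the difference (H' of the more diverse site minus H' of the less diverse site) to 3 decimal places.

0.454

Community X: N=125, proportions 0.16, 0.064, 0.264, 0.096, 0.128, 0.08, 0.208, giving H' = 1.83750 (working shown to 5 dp, full precision carried).
Community Y: N=109, proportions 0.04587, 0.46789, 0.01835, 0.25688, 0.07339, 0.13761, giving H' = 1.38387.
Difference = |1.83750 − 1.38387| = 0.45363, i.e. 0.454 to 3 decimal places.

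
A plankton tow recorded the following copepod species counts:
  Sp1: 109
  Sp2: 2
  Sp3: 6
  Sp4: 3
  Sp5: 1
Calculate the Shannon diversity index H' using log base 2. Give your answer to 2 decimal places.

0.64

Total N = 109+2+6+3+1 = 121, so the proportions are 0.9008, 0.0165, 0.0496, 0.0248, 0.0083 (working shown to 4 dp, full precision carried).
Each pᵢ log₂ pᵢ term: 0.9008×(-0.1507)=-0.1357, 0.0165×(-5.9189)=-0.0978, 0.0496×(-4.3339)=-0.2149, 0.0248×(-5.3339)=-0.1322, 0.0083×(-6.9189)=-0.0572.
Sum = -0.6379, so H' = 0.64.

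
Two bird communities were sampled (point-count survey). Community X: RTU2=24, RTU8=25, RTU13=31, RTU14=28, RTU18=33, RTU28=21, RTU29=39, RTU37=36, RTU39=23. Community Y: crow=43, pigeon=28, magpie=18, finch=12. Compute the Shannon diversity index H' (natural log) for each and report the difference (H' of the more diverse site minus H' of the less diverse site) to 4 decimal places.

0.8971

Community X: N=260, proportions 0.092308, 0.096154, 0.119231, 0.107692, 0.126923, 0.080769, 0.15, 0.138462, 0.088462, giving H' = 2.176750 (working shown to 6 dp, full precision carried).
Community Y: N=101, proportions 0.425743, 0.277228, 0.178218, 0.118812, giving H' = 1.279686.
Difference = |2.176750 − 1.279686| = 0.897064, i.e. 0.8971 to 4 decimal places.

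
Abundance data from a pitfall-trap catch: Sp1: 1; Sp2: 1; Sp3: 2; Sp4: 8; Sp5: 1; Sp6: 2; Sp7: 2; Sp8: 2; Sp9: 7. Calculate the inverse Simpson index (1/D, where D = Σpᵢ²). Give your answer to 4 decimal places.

Total N = 1+1+2+8+1+2+2+2+7 = 26, so the proportions are 0.03846154, 0.03846154, 0.07692308, 0.30769231, 0.03846154, 0.07692308, 0.07692308, 0.07692308, 0.26923077 (working shown to 8 dp, full precision carried).
D = 0.03846154² + 0.03846154² + 0.07692308² + 0.30769231² + 0.03846154² + 0.07692308² + 0.07692308² + 0.07692308² + 0.26923077² = 0.00147929 + 0.00147929 + 0.00591716 + 0.09467456 + 0.00147929 + 0.00591716 + 0.00591716 + 0.00591716 + 0.07248521 = 0.19526627.
So 1/D = 5.121212, i.e. 5.1212 to 4 decimal places.

5.1212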